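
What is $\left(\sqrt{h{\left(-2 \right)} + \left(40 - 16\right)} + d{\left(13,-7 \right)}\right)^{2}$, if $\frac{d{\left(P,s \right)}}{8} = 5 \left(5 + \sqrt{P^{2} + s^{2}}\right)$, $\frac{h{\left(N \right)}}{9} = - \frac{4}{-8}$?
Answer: $\frac{\left(400 + \sqrt{114} + 80 \sqrt{218}\right)^{2}}{4} \approx 6.3351 \cdot 10^{5}$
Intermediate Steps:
$h{\left(N \right)} = \frac{9}{2}$ ($h{\left(N \right)} = 9 \left(- \frac{4}{-8}\right) = 9 \left(\left(-4\right) \left(- \frac{1}{8}\right)\right) = 9 \cdot \frac{1}{2} = \frac{9}{2}$)
$d{\left(P,s \right)} = 200 + 40 \sqrt{P^{2} + s^{2}}$ ($d{\left(P,s \right)} = 8 \cdot 5 \left(5 + \sqrt{P^{2} + s^{2}}\right) = 8 \left(25 + 5 \sqrt{P^{2} + s^{2}}\right) = 200 + 40 \sqrt{P^{2} + s^{2}}$)
$\left(\sqrt{h{\left(-2 \right)} + \left(40 - 16\right)} + d{\left(13,-7 \right)}\right)^{2} = \left(\sqrt{\frac{9}{2} + \left(40 - 16\right)} + \left(200 + 40 \sqrt{13^{2} + \left(-7\right)^{2}}\right)\right)^{2} = \left(\sqrt{\frac{9}{2} + 24} + \left(200 + 40 \sqrt{169 + 49}\right)\right)^{2} = \left(\sqrt{\frac{57}{2}} + \left(200 + 40 \sqrt{218}\right)\right)^{2} = \left(\frac{\sqrt{114}}{2} + \left(200 + 40 \sqrt{218}\right)\right)^{2} = \left(200 + \frac{\sqrt{114}}{2} + 40 \sqrt{218}\right)^{2}$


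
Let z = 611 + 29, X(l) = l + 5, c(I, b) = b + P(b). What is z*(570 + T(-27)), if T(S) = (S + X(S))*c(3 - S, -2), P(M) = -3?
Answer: 521600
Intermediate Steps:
c(I, b) = -3 + b (c(I, b) = b - 3 = -3 + b)
X(l) = 5 + l
z = 640
T(S) = -25 - 10*S (T(S) = (S + (5 + S))*(-3 - 2) = (5 + 2*S)*(-5) = -25 - 10*S)
z*(570 + T(-27)) = 640*(570 + (-25 - 10*(-27))) = 640*(570 + (-25 + 270)) = 640*(570 + 245) = 640*815 = 521600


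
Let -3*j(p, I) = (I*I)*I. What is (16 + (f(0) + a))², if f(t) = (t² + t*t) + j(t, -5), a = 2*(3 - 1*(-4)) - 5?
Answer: 40000/9 ≈ 4444.4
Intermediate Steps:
j(p, I) = -I³/3 (j(p, I) = -I*I*I/3 = -I²*I/3 = -I³/3)
a = 9 (a = 2*(3 + 4) - 5 = 2*7 - 5 = 14 - 5 = 9)
f(t) = 125/3 + 2*t² (f(t) = (t² + t*t) - ⅓*(-5)³ = (t² + t²) - ⅓*(-125) = 2*t² + 125/3 = 125/3 + 2*t²)
(16 + (f(0) + a))² = (16 + ((125/3 + 2*0²) + 9))² = (16 + ((125/3 + 2*0) + 9))² = (16 + ((125/3 + 0) + 9))² = (16 + (125/3 + 9))² = (16 + 152/3)² = (200/3)² = 40000/9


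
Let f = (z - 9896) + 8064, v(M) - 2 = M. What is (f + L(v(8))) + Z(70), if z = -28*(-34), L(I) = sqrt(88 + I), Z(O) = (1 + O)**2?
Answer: 4161 + 7*sqrt(2) ≈ 4170.9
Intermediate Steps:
v(M) = 2 + M
z = 952
f = -880 (f = (952 - 9896) + 8064 = -8944 + 8064 = -880)
(f + L(v(8))) + Z(70) = (-880 + sqrt(88 + (2 + 8))) + (1 + 70)**2 = (-880 + sqrt(88 + 10)) + 71**2 = (-880 + sqrt(98)) + 5041 = (-880 + 7*sqrt(2)) + 5041 = 4161 + 7*sqrt(2)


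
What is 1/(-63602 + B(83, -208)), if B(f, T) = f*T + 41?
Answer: -1/80825 ≈ -1.2372e-5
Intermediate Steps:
B(f, T) = 41 + T*f (B(f, T) = T*f + 41 = 41 + T*f)
1/(-63602 + B(83, -208)) = 1/(-63602 + (41 - 208*83)) = 1/(-63602 + (41 - 17264)) = 1/(-63602 - 17223) = 1/(-80825) = -1/80825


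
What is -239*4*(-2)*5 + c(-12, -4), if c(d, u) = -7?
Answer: 9553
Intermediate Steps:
-239*4*(-2)*5 + c(-12, -4) = -239*4*(-2)*5 - 7 = -(-1912)*5 - 7 = -239*(-40) - 7 = 9560 - 7 = 9553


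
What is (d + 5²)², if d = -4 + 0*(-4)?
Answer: 441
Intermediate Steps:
d = -4 (d = -4 + 0 = -4)
(d + 5²)² = (-4 + 5²)² = (-4 + 25)² = 21² = 441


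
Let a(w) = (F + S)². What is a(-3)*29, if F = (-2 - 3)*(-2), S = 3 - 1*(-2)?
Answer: 6525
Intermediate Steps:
S = 5 (S = 3 + 2 = 5)
F = 10 (F = -5*(-2) = 10)
a(w) = 225 (a(w) = (10 + 5)² = 15² = 225)
a(-3)*29 = 225*29 = 6525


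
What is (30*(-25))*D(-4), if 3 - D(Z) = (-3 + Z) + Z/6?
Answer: -8000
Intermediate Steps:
D(Z) = 6 - 7*Z/6 (D(Z) = 3 - ((-3 + Z) + Z/6) = 3 - (-3 + 7*Z/6) = 3 + (3 - 7*Z/6) = 6 - 7*Z/6)
(30*(-25))*D(-4) = (30*(-25))*(6 - 7/6*(-4)) = -750*(6 + 14/3) = -750*32/3 = -8000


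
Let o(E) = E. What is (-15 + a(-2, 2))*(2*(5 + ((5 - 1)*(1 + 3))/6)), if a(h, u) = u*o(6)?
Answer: -46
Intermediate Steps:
a(h, u) = 6*u (a(h, u) = u*6 = 6*u)
(-15 + a(-2, 2))*(2*(5 + ((5 - 1)*(1 + 3))/6)) = (-15 + 6*2)*(2*(5 + ((5 - 1)*(1 + 3))/6)) = (-15 + 12)*(2*(5 + (4*4)*(⅙))) = -6*(5 + 16*(⅙)) = -6*(5 + 8/3) = -6*23/3 = -3*46/3 = -46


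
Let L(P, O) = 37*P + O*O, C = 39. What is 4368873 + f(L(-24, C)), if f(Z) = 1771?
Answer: 4370644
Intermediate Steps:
L(P, O) = O² + 37*P (L(P, O) = 37*P + O² = O² + 37*P)
4368873 + f(L(-24, C)) = 4368873 + 1771 = 4370644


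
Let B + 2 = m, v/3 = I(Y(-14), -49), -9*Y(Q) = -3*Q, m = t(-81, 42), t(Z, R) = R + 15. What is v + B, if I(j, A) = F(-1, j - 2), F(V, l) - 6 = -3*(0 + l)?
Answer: 133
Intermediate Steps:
t(Z, R) = 15 + R
m = 57 (m = 15 + 42 = 57)
Y(Q) = Q/3 (Y(Q) = -(-1)*Q/3 = Q/3)
F(V, l) = 6 - 3*l (F(V, l) = 6 - 3*(0 + l) = 6 - 3*l)
I(j, A) = 12 - 3*j (I(j, A) = 6 - 3*(j - 2) = 6 - 3*(-2 + j) = 6 + (6 - 3*j) = 12 - 3*j)
v = 78 (v = 3*(12 - (-14)) = 3*(12 - 3*(-14/3)) = 3*(12 + 14) = 3*26 = 78)
B = 55 (B = -2 + 57 = 55)
v + B = 78 + 55 = 133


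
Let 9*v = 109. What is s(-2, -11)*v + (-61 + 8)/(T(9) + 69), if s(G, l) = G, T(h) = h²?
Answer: -11059/450 ≈ -24.576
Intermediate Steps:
v = 109/9 (v = (⅑)*109 = 109/9 ≈ 12.111)
s(-2, -11)*v + (-61 + 8)/(T(9) + 69) = -2*109/9 + (-61 + 8)/(9² + 69) = -218/9 - 53/(81 + 69) = -218/9 - 53/150 = -11059/450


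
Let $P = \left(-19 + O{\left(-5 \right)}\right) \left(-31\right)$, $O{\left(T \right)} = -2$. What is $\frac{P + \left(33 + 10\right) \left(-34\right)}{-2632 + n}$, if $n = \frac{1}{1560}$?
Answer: $\frac{1265160}{4105919} \approx 0.30813$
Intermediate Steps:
$n = \frac{1}{1560} \approx 0.00064103$
$P = 651$ ($P = \left(-19 - 2\right) \left(-31\right) = \left(-21\right) \left(-31\right) = 651$)
$\frac{P + \left(33 + 10\right) \left(-34\right)}{-2632 + n} = \frac{651 + \left(33 + 10\right) \left(-34\right)}{-2632 + \frac{1}{1560}} = \frac{651 + 43 \left(-34\right)}{- \frac{4105919}{1560}} = \left(651 - 1462\right) \left(- \frac{1560}{4105919}\right) = \left(-811\right) \left(- \frac{1560}{4105919}\right) = \frac{1265160}{4105919}$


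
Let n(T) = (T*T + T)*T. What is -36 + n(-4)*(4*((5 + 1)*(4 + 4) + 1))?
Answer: -9444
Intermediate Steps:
n(T) = T*(T + T**2) (n(T) = (T**2 + T)*T = (T + T**2)*T = T*(T + T**2))
-36 + n(-4)*(4*((5 + 1)*(4 + 4) + 1)) = -36 + ((-4)**2*(1 - 4))*(4*((5 + 1)*(4 + 4) + 1)) = -36 + (16*(-3))*(4*(6*8 + 1)) = -36 - 192*(48 + 1) = -36 - 192*49 = -36 - 48*196 = -36 - 9408 = -9444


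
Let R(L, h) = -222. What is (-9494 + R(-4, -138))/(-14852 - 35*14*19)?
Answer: 4858/12081 ≈ 0.40212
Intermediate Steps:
(-9494 + R(-4, -138))/(-14852 - 35*14*19) = (-9494 - 222)/(-14852 - 35*14*19) = -9716/(-14852 - 490*19) = -9716/(-14852 - 9310) = -9716/(-24162) = -9716*(-1/24162) = 4858/12081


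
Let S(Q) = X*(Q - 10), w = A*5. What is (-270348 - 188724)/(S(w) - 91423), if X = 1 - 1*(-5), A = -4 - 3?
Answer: 459072/91693 ≈ 5.0066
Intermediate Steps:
A = -7
X = 6 (X = 1 + 5 = 6)
w = -35 (w = -7*5 = -35)
S(Q) = -60 + 6*Q (S(Q) = 6*(Q - 10) = 6*(-10 + Q) = -60 + 6*Q)
(-270348 - 188724)/(S(w) - 91423) = (-270348 - 188724)/((-60 + 6*(-35)) - 91423) = -459072/((-60 - 210) - 91423) = -459072/(-270 - 91423) = -459072/(-91693) = -459072*(-1/91693) = 459072/91693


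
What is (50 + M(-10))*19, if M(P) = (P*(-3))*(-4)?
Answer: -1330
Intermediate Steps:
M(P) = 12*P (M(P) = -3*P*(-4) = 12*P)
(50 + M(-10))*19 = (50 + 12*(-10))*19 = (50 - 120)*19 = -70*19 = -1330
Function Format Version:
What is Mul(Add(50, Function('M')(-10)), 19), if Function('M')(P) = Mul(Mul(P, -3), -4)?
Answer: -1330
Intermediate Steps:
Function('M')(P) = Mul(12, P) (Function('M')(P) = Mul(Mul(-3, P), -4) = Mul(12, P))
Mul(Add(50, Function('M')(-10)), 19) = Mul(Add(50, Mul(12, -10)), 19) = Mul(Add(50, -120), 19) = Mul(-70, 19) = -1330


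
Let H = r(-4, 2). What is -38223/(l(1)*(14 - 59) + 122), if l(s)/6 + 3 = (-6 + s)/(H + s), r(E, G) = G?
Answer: -38223/1382 ≈ -27.658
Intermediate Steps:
H = 2
l(s) = -18 + 6*(-6 + s)/(2 + s) (l(s) = -18 + 6*((-6 + s)/(2 + s)) = -18 + 6*(-6 + s)/(2 + s))
-38223/(l(1)*(14 - 59) + 122) = -38223/((12*(-6 - 1*1)/(2 + 1))*(14 - 59) + 122) = -38223/((12*(-6 - 1)/3)*(-45) + 122) = -38223/((12*(1/3)*(-7))*(-45) + 122) = -38223/(-28*(-45) + 122) = -38223/(1260 + 122) = -38223/1382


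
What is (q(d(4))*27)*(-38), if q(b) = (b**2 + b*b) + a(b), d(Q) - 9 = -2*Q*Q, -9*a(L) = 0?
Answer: -1085508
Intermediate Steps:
a(L) = 0 (a(L) = -1/9*0 = 0)
d(Q) = 9 - 2*Q**2 (d(Q) = 9 - 2*Q*Q = 9 - 2*Q**2)
q(b) = 2*b**2 (q(b) = (b**2 + b*b) + 0 = (b**2 + b**2) + 0 = 2*b**2 + 0 = 2*b**2)
(q(d(4))*27)*(-38) = ((2*(9 - 2*4**2)**2)*27)*(-38) = ((2*(9 - 2*16)**2)*27)*(-38) = ((2*(9 - 32)**2)*27)*(-38) = ((2*(-23)**2)*27)*(-38) = ((2*529)*27)*(-38) = (1058*27)*(-38) = 28566*(-38) = -1085508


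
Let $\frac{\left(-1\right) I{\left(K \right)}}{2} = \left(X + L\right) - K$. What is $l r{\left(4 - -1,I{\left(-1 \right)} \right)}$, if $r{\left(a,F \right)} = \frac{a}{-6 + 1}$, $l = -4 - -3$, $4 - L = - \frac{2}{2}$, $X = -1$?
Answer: $1$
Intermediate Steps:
$L = 5$ ($L = 4 - - \frac{2}{2} = 4 - \left(-2\right) \frac{1}{2} = 4 - -1 = 4 + 1 = 5$)
$l = -1$ ($l = -4 + 3 = -1$)
$I{\left(K \right)} = -8 + 2 K$ ($I{\left(K \right)} = - 2 \left(\left(-1 + 5\right) - K\right) = - 2 \left(4 - K\right) = -8 + 2 K$)
$r{\left(a,F \right)} = - \frac{a}{5}$ ($r{\left(a,F \right)} = \frac{a}{-5} = - \frac{a}{5}$)
$l r{\left(4 - -1,I{\left(-1 \right)} \right)} = - \frac{\left(-1\right) \left(4 - -1\right)}{5} = - \frac{\left(-1\right) \left(4 + 1\right)}{5} = - \frac{\left(-1\right) 5}{5} = \left(-1\right) \left(-1\right) = 1$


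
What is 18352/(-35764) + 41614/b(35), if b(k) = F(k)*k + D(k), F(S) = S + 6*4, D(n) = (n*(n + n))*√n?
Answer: -48932666686/52579025765 + 83228*√35/168019 ≈ 1.9999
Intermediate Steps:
D(n) = 2*n^(5/2) (D(n) = (n*(2*n))*√n = (2*n²)*√n = 2*n^(5/2))
F(S) = 24 + S (F(S) = S + 24 = 24 + S)
b(k) = 2*k^(5/2) + k*(24 + k) (b(k) = (24 + k)*k + 2*k^(5/2) = k*(24 + k) + 2*k^(5/2) = 2*k^(5/2) + k*(24 + k))
18352/(-35764) + 41614/b(35) = 18352/(-35764) + 41614/(2*35^(5/2) + 35*(24 + 35)) = 18352*(-1/35764) + 41614/(2*(1225*√35) + 35*59) = -4588/8941 + 41614/(2450*√35 + 2065) = -4588/8941 + 41614/(2065 + 2450*√35)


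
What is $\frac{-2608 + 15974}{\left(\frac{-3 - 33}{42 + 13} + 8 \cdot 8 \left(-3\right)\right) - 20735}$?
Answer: $- \frac{735130}{1151021} \approx -0.63868$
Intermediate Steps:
$\frac{-2608 + 15974}{\left(\frac{-3 - 33}{42 + 13} + 8 \cdot 8 \left(-3\right)\right) - 20735} = \frac{13366}{\left(- \frac{36}{55} + 8 \left(-24\right)\right) - 20735} = \frac{13366}{\left(\left(-36\right) \frac{1}{55} - 192\right) - 20735} = \frac{13366}{\left(- \frac{36}{55} - 192\right) - 20735} = \frac{13366}{- \frac{10596}{55} - 20735} = \frac{13366}{- \frac{1151021}{55}} = 13366 \left(- \frac{55}{1151021}\right) = - \frac{735130}{1151021}$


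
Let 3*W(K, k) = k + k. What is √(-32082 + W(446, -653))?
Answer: 4*I*√18291/3 ≈ 180.33*I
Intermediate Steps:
W(K, k) = 2*k/3 (W(K, k) = (k + k)/3 = (2*k)/3 = 2*k/3)
√(-32082 + W(446, -653)) = √(-32082 + (⅔)*(-653)) = √(-32082 - 1306/3) = √(-97552/3) = 4*I*√18291/3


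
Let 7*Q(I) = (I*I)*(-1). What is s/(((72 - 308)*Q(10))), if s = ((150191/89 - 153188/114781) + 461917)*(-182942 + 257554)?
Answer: 154594193903119908/15067875775 ≈ 1.0260e+7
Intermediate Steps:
Q(I) = -I²/7 (Q(I) = ((I*I)*(-1))/7 = (I²*(-1))/7 = (-I²)/7 = -I²/7)
s = 353358157492845504/10215509 (s = ((150191*(1/89) - 153188*1/114781) + 461917)*74612 = ((150191/89 - 153188/114781) + 461917)*74612 = (17225439439/10215509 + 461917)*74612 = (4735942710192/10215509)*74612 = 353358157492845504/10215509 ≈ 3.4590e+10)
s/(((72 - 308)*Q(10))) = 353358157492845504/(10215509*(((72 - 308)*(-⅐*10²)))) = 353358157492845504/(10215509*((-(-236)*100/7))) = 353358157492845504/(10215509*((-236*(-100/7)))) = 353358157492845504/(10215509*(23600/7)) = (353358157492845504/10215509)*(7/23600) = 154594193903119908/15067875775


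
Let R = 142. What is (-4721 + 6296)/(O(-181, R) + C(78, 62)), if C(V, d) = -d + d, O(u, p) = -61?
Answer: -1575/61 ≈ -25.820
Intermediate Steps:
C(V, d) = 0
(-4721 + 6296)/(O(-181, R) + C(78, 62)) = (-4721 + 6296)/(-61 + 0) = 1575/(-61) = 1575*(-1/61) = -1575/61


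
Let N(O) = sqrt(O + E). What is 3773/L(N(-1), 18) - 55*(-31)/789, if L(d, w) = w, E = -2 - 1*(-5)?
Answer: 1002529/4734 ≈ 211.77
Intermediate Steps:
E = 3 (E = -2 + 5 = 3)
N(O) = sqrt(3 + O) (N(O) = sqrt(O + 3) = sqrt(3 + O))
3773/L(N(-1), 18) - 55*(-31)/789 = 3773/18 - 55*(-31)/789 = 3773*(1/18) + 1705*(1/789) = 3773/18 + 1705/789 = 1002529/4734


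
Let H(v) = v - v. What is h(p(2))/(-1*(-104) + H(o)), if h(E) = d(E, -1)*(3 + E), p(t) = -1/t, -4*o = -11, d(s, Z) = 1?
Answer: 5/208 ≈ 0.024038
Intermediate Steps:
o = 11/4 (o = -¼*(-11) = 11/4 ≈ 2.7500)
H(v) = 0
h(E) = 3 + E (h(E) = 1*(3 + E) = 3 + E)
h(p(2))/(-1*(-104) + H(o)) = (3 - 1/2)/(-1*(-104) + 0) = (3 - 1*½)/(104 + 0) = (3 - ½)/104 = (5/2)*(1/104) = 5/208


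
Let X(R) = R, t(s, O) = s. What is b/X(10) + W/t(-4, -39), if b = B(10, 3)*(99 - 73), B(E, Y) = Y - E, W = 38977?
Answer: -195249/20 ≈ -9762.5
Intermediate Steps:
b = -182 (b = (3 - 1*10)*(99 - 73) = (3 - 10)*26 = -7*26 = -182)
b/X(10) + W/t(-4, -39) = -182/10 + 38977/(-4) = -182*1/10 + 38977*(-1/4) = -91/5 - 38977/4 = -195249/20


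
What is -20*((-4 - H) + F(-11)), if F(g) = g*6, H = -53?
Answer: 340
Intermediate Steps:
F(g) = 6*g
-20*((-4 - H) + F(-11)) = -20*((-4 - 1*(-53)) + 6*(-11)) = -20*((-4 + 53) - 66) = -20*(49 - 66) = -20*(-17) = 340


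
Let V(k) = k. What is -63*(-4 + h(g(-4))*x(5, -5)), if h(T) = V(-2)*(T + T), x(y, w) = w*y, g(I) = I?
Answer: 25452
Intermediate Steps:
h(T) = -4*T (h(T) = -2*(T + T) = -4*T)
-63*(-4 + h(g(-4))*x(5, -5)) = -63*(-4 + (-4*(-4))*(-5*5)) = -63*(-4 + 16*(-25)) = -63*(-4 - 400) = -63*(-404) = 25452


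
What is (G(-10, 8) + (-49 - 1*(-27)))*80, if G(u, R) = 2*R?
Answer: -480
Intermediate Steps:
(G(-10, 8) + (-49 - 1*(-27)))*80 = (2*8 + (-49 - 1*(-27)))*80 = (16 + (-49 + 27))*80 = (16 - 22)*80 = -6*80 = -480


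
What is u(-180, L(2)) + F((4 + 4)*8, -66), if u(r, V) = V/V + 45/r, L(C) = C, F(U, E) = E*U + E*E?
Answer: 531/4 ≈ 132.75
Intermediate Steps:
F(U, E) = E² + E*U (F(U, E) = E*U + E² = E² + E*U)
u(r, V) = 1 + 45/r
u(-180, L(2)) + F((4 + 4)*8, -66) = (45 - 180)/(-180) - 66*(-66 + (4 + 4)*8) = -1/180*(-135) - 66*(-66 + 8*8) = ¾ - 66*(-66 + 64) = ¾ - 66*(-2) = ¾ + 132 = 531/4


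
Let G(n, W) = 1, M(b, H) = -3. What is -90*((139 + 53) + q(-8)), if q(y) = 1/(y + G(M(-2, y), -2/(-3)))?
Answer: -120870/7 ≈ -17267.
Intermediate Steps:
q(y) = 1/(1 + y) (q(y) = 1/(y + 1) = 1/(1 + y))
-90*((139 + 53) + q(-8)) = -90*((139 + 53) + 1/(1 - 8)) = -90*(192 + 1/(-7)) = -90*(192 - ⅐) = -90*1343/7 = -120870/7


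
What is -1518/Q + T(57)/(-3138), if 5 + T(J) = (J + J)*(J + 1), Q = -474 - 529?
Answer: -1863337/3147414 ≈ -0.59202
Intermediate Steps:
Q = -1003
T(J) = -5 + 2*J*(1 + J) (T(J) = -5 + (J + J)*(J + 1) = -5 + (2*J)*(1 + J) = -5 + 2*J*(1 + J))
-1518/Q + T(57)/(-3138) = -1518/(-1003) + (-5 + 2*57 + 2*57**2)/(-3138) = -1518*(-1/1003) + (-5 + 114 + 2*3249)*(-1/3138) = 1518/1003 + (-5 + 114 + 6498)*(-1/3138) = 1518/1003 + 6607*(-1/3138) = 1518/1003 - 6607/3138 = -1863337/3147414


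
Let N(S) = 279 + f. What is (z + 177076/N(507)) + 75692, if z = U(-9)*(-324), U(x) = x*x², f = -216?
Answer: 19826020/63 ≈ 3.1470e+5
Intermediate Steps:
U(x) = x³
N(S) = 63 (N(S) = 279 - 216 = 63)
z = 236196 (z = (-9)³*(-324) = -729*(-324) = 236196)
(z + 177076/N(507)) + 75692 = (236196 + 177076/63) + 75692 = 15057424/63 + 75692 = 19826020/63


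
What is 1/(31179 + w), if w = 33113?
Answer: 1/64292 ≈ 1.5554e-5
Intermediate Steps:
1/(31179 + w) = 1/(31179 + 33113) = 1/64292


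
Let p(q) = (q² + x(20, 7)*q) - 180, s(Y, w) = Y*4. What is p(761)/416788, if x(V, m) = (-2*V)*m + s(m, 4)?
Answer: 387169/416788 ≈ 0.92894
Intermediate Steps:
s(Y, w) = 4*Y
x(V, m) = 4*m - 2*V*m (x(V, m) = (-2*V)*m + 4*m = -2*V*m + 4*m = 4*m - 2*V*m)
p(q) = -180 + q² - 252*q (p(q) = (q² + (2*7*(2 - 1*20))*q) - 180 = (q² + (2*7*(2 - 20))*q) - 180 = (q² + (2*7*(-18))*q) - 180 = (q² - 252*q) - 180 = -180 + q² - 252*q)
p(761)/416788 = (-180 + 761² - 252*761)/416788 = (-180 + 579121 - 191772)*(1/416788) = 387169*(1/416788) = 387169/416788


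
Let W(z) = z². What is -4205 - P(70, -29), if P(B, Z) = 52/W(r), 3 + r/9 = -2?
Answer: -8515177/2025 ≈ -4205.0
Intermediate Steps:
r = -45 (r = -27 + 9*(-2) = -27 - 18 = -45)
P(B, Z) = 52/2025 (P(B, Z) = 52/((-45)²) = 52/2025)
-4205 - P(70, -29) = -4205 - 1*52/2025 = -4205 - 52/2025 = -8515177/2025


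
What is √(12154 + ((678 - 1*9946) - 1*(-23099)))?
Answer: √25985 ≈ 161.20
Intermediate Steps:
√(12154 + ((678 - 1*9946) - 1*(-23099))) = √(12154 + ((678 - 9946) + 23099)) = √(12154 + (-9268 + 23099)) = √(12154 + 13831) = √25985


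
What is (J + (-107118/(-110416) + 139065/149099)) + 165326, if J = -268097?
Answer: -845939465093571/8231457592 ≈ -1.0277e+5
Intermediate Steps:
(J + (-107118/(-110416) + 139065/149099)) + 165326 = (-268097 + (-107118/(-110416) + 139065/149099)) + 165326 = (-268097 + (-107118*(-1/110416) + 139065*(1/149099))) + 165326 = (-268097 + (53559/55208 + 139065/149099)) + 165326 = (-268097 + 15663093861/8231457592) + 165326 = -2206813422948563/8231457592 + 165326 = -845939465093571/8231457592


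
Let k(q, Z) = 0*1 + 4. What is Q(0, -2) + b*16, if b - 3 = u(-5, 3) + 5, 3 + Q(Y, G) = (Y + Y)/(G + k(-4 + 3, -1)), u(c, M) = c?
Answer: 45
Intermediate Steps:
k(q, Z) = 4 (k(q, Z) = 0 + 4 = 4)
Q(Y, G) = -3 + 2*Y/(4 + G) (Q(Y, G) = -3 + (Y + Y)/(G + 4) = -3 + (2*Y)/(4 + G) = -3 + 2*Y/(4 + G))
b = 3 (b = 3 + (-5 + 5) = 3 + 0 = 3)
Q(0, -2) + b*16 = (-12 - 3*(-2) + 2*0)/(4 - 2) + 3*16 = (-12 + 6 + 0)/2 + 48 = (½)*(-6) + 48 = -3 + 48 = 45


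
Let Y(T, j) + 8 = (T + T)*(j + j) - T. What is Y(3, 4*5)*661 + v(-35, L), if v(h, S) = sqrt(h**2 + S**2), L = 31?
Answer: 151369 + sqrt(2186) ≈ 1.5142e+5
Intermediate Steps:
v(h, S) = sqrt(S**2 + h**2)
Y(T, j) = -8 - T + 4*T*j (Y(T, j) = -8 + ((T + T)*(j + j) - T) = -8 + ((2*T)*(2*j) - T) = -8 + (4*T*j - T) = -8 + (-T + 4*T*j) = -8 - T + 4*T*j)
Y(3, 4*5)*661 + v(-35, L) = (-8 - 1*3 + 4*3*(4*5))*661 + sqrt(31**2 + (-35)**2) = (-8 - 3 + 4*3*20)*661 + sqrt(961 + 1225) = (-8 - 3 + 240)*661 + sqrt(2186) = 229*661 + sqrt(2186) = 151369 + sqrt(2186)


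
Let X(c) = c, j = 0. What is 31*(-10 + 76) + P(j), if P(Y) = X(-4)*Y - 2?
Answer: 2044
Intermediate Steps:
P(Y) = -2 - 4*Y (P(Y) = -4*Y - 2 = -2 - 4*Y)
31*(-10 + 76) + P(j) = 31*(-10 + 76) + (-2 - 4*0) = 31*66 + (-2 + 0) = 2046 - 2 = 2044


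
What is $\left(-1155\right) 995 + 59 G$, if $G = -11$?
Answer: $-1149874$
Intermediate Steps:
$\left(-1155\right) 995 + 59 G = \left(-1155\right) 995 + 59 \left(-11\right) = -1149225 - 649 = -1149874$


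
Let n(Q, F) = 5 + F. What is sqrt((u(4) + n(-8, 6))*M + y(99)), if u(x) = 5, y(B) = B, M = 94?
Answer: sqrt(1603) ≈ 40.037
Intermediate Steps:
sqrt((u(4) + n(-8, 6))*M + y(99)) = sqrt((5 + (5 + 6))*94 + 99) = sqrt((5 + 11)*94 + 99) = sqrt(16*94 + 99) = sqrt(1504 + 99) = sqrt(1603)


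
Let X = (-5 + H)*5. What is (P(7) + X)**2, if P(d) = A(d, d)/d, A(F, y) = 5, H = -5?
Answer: 119025/49 ≈ 2429.1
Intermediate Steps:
P(d) = 5/d
X = -50 (X = (-5 - 5)*5 = -10*5 = -50)
(P(7) + X)**2 = (5/7 - 50)**2 = (-345/7)**2 = 119025/49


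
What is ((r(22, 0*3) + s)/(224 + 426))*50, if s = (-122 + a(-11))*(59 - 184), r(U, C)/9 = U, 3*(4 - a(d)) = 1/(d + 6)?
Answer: 44819/39 ≈ 1149.2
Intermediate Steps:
a(d) = 4 - 1/(3*(6 + d)) (a(d) = 4 - 1/(3*(d + 6)) = 4 - 1/(3*(6 + d)))
r(U, C) = 9*U
s = 44225/3 (s = (-122 + (71 + 12*(-11))/(3*(6 - 11)))*(59 - 184) = (-122 + (⅓)*(71 - 132)/(-5))*(-125) = (-122 + (⅓)*(-⅕)*(-61))*(-125) = (-122 + 61/15)*(-125) = -1769/15*(-125) = 44225/3 ≈ 14742.)
((r(22, 0*3) + s)/(224 + 426))*50 = ((9*22 + 44225/3)/(224 + 426))*50 = ((198 + 44225/3)/650)*50 = ((44819/3)*(1/650))*50 = (44819/1950)*50 = 44819/39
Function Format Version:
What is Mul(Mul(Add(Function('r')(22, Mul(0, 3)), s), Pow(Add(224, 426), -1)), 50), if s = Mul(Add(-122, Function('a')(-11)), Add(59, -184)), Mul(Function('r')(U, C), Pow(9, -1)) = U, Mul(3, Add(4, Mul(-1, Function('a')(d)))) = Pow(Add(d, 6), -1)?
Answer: Rational(44819, 39) ≈ 1149.2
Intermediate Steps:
Function('a')(d) = Add(4, Mul(Rational(-1, 3), Pow(Add(6, d), -1))) (Function('a')(d) = Add(4, Mul(Rational(-1, 3), Pow(Add(d, 6), -1))) = Add(4, Mul(Rational(-1, 3), Pow(Add(6, d), -1))))
Function('r')(U, C) = Mul(9, U)
s = Rational(44225, 3) (s = Mul(Add(-122, Mul(Rational(1, 3), Pow(Add(6, -11), -1), Add(71, Mul(12, -11)))), Add(59, -184)) = Mul(Add(-122, Mul(Rational(1, 3), Pow(-5, -1), Add(71, -132))), -125) = Mul(Add(-122, Mul(Rational(1, 3), Rational(-1, 5), -61)), -125) = Mul(Add(-122, Rational(61, 15)), -125) = Mul(Rational(-1769, 15), -125) = Rational(44225, 3) ≈ 14742.)
Mul(Mul(Add(Function('r')(22, Mul(0, 3)), s), Pow(Add(224, 426), -1)), 50) = Mul(Mul(Add(Mul(9, 22), Rational(44225, 3)), Pow(Add(224, 426), -1)), 50) = Mul(Mul(Add(198, Rational(44225, 3)), Pow(650, -1)), 50) = Mul(Mul(Rational(44819, 3), Rational(1, 650)), 50) = Mul(Rational(44819, 1950), 50) = Rational(44819, 39)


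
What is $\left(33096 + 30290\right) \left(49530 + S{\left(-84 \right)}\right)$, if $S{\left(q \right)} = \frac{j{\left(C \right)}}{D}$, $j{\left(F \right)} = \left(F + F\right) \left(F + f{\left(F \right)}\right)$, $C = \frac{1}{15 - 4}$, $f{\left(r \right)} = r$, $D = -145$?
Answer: $\frac{55082677782556}{17545} \approx 3.1395 \cdot 10^{9}$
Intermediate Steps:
$C = \frac{1}{11} \approx 0.090909$
$j{\left(F \right)} = 4 F^{2}$ ($j{\left(F \right)} = \left(F + F\right) \left(F + F\right) = 2 F 2 F = 4 F^{2}$)
$S{\left(q \right)} = - \frac{4}{17545}$ ($S{\left(q \right)} = \frac{4 \left(\frac{1}{11}\right)^{2}}{-145} = 4 \cdot \frac{1}{121} \left(- \frac{1}{145}\right) = \frac{4}{121} \left(- \frac{1}{145}\right) = - \frac{4}{17545}$)
$\left(33096 + 30290\right) \left(49530 + S{\left(-84 \right)}\right) = \left(33096 + 30290\right) \left(49530 - \frac{4}{17545}\right) = 63386 \cdot \frac{869003846}{17545} = \frac{55082677782556}{17545}$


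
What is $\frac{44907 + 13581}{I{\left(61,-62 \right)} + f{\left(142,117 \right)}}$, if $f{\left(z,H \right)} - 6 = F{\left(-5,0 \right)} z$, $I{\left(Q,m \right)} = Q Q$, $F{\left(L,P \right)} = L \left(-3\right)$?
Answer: $\frac{58488}{5857} \approx 9.986$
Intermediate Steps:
$F{\left(L,P \right)} = - 3 L$
$I{\left(Q,m \right)} = Q^{2}$
$f{\left(z,H \right)} = 6 + 15 z$ ($f{\left(z,H \right)} = 6 + \left(-3\right) \left(-5\right) z = 6 + 15 z$)
$\frac{44907 + 13581}{I{\left(61,-62 \right)} + f{\left(142,117 \right)}} = \frac{44907 + 13581}{61^{2} + \left(6 + 15 \cdot 142\right)} = \frac{58488}{3721 + \left(6 + 2130\right)} = \frac{58488}{3721 + 2136} = \frac{58488}{5857}$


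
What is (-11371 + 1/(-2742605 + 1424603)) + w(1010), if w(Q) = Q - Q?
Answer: -14987000743/1318002 ≈ -11371.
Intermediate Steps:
w(Q) = 0
(-11371 + 1/(-2742605 + 1424603)) + w(1010) = (-11371 + 1/(-2742605 + 1424603)) + 0 = (-11371 + 1/(-1318002)) + 0 = (-11371 - 1/1318002) + 0 = -14987000743/1318002 + 0 = -14987000743/1318002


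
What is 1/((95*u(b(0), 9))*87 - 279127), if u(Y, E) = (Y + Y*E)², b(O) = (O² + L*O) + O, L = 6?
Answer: -1/279127 ≈ -3.5826e-6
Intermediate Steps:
b(O) = O² + 7*O (b(O) = (O² + 6*O) + O = O² + 7*O)
u(Y, E) = (Y + E*Y)²
1/((95*u(b(0), 9))*87 - 279127) = 1/((95*((0*(7 + 0))²*(1 + 9)²))*87 - 279127) = 1/((95*((0*7)²*10²))*87 - 279127) = 1/((95*(0²*100))*87 - 279127) = 1/((95*(0*100))*87 - 279127) = 1/((95*0)*87 - 279127) = 1/(0*87 - 279127) = 1/(0 - 279127) = 1/(-279127) = -1/279127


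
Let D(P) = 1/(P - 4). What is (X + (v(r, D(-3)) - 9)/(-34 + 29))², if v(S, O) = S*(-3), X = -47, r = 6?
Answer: 43264/25 ≈ 1730.6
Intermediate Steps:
D(P) = 1/(-4 + P)
v(S, O) = -3*S
(X + (v(r, D(-3)) - 9)/(-34 + 29))² = (-47 + (-3*6 - 9)/(-34 + 29))² = (-47 + (-18 - 9)/(-5))² = (-47 - 27*(-⅕))² = (-47 + 27/5)² = (-208/5)² = 43264/25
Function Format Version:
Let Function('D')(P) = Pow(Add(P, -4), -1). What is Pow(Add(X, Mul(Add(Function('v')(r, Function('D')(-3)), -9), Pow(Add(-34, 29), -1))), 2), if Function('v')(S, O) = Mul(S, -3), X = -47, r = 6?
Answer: Rational(43264, 25) ≈ 1730.6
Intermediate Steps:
Function('D')(P) = Pow(Add(-4, P), -1)
Function('v')(S, O) = Mul(-3, S)
Pow(Add(X, Mul(Add(Function('v')(r, Function('D')(-3)), -9), Pow(Add(-34, 29), -1))), 2) = Pow(Add(-47, Mul(Add(Mul(-3, 6), -9), Pow(Add(-34, 29), -1))), 2) = Pow(Add(-47, Mul(Add(-18, -9), Pow(-5, -1))), 2) = Pow(Add(-47, Mul(-27, Rational(-1, 5))), 2) = Pow(Add(-47, Rational(27, 5)), 2) = Pow(Rational(-208, 5), 2) = Rational(43264, 25)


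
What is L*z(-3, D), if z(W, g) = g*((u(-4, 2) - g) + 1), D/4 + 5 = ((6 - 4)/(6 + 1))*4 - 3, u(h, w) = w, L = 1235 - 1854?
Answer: 25314624/49 ≈ 5.1663e+5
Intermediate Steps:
L = -619
D = -192/7 (D = -20 + 4*(((6 - 4)/(6 + 1))*4 - 3) = -20 + 4*((2/7)*4 - 3) = -20 + 4*(8/7 - 3) = -20 + 4*(-13/7) = -20 - 52/7 = -192/7 ≈ -27.429)
z(W, g) = g*(3 - g) (z(W, g) = g*((2 - g) + 1) = g*(3 - g))
L*z(-3, D) = -(-118848)*(3 - 1*(-192/7))/7 = -(-118848)*(3 + 192/7)/7 = -(-118848)*213/(7*7) = -619*(-40896/49) = 25314624/49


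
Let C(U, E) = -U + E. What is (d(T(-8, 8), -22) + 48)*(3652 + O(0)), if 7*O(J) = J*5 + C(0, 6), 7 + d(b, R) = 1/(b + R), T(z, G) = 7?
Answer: 3139996/21 ≈ 1.4952e+5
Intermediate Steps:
C(U, E) = E - U
d(b, R) = -7 + 1/(R + b) (d(b, R) = -7 + 1/(b + R) = -7 + 1/(R + b))
O(J) = 6/7 + 5*J/7 (O(J) = (J*5 + (6 - 1*0))/7 = (5*J + (6 + 0))/7 = (5*J + 6)/7 = (6 + 5*J)/7 = 6/7 + 5*J/7)
(d(T(-8, 8), -22) + 48)*(3652 + O(0)) = ((1 - 7*(-22) - 7*7)/(-22 + 7) + 48)*(3652 + (6/7 + (5/7)*0)) = ((1 + 154 - 49)/(-15) + 48)*(3652 + (6/7 + 0)) = (-1/15*106 + 48)*(3652 + 6/7) = (-106/15 + 48)*(25570/7) = (614/15)*(25570/7) = 3139996/21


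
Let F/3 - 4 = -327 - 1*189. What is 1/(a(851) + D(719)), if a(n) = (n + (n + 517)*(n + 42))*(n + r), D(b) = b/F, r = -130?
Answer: 1536/1353837272881 ≈ 1.1346e-9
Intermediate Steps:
F = -1536 (F = 12 + 3*(-327 - 1*189) = 12 + 3*(-327 - 189) = 12 + 3*(-516) = 12 - 1548 = -1536)
D(b) = -b/1536 (D(b) = b/(-1536) = b*(-1/1536) = -b/1536)
a(n) = (-130 + n)*(n + (42 + n)*(517 + n)) (a(n) = (n + (n + 517)*(n + 42))*(n - 130) = (n + (517 + n)*(42 + n))*(-130 + n) = (n + (42 + n)*(517 + n))*(-130 + n) = (-130 + n)*(n + (42 + n)*(517 + n)))
1/(a(851) + D(719)) = 1/((-2822820 + 851**3 - 51086*851 + 430*851**2) - 1/1536*719) = 1/((-2822820 + 616295051 - 43474186 + 430*724201) - 719/1536) = 1/((-2822820 + 616295051 - 43474186 + 311406430) - 719/1536) = 1/(881404475 - 719/1536) = 1/(1353837272881/1536) = 1536/1353837272881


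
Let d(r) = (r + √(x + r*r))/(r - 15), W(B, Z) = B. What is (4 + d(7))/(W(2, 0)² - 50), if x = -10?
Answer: -25/368 + √39/368 ≈ -0.050965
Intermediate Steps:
d(r) = (r + √(-10 + r²))/(-15 + r) (d(r) = (r + √(-10 + r*r))/(r - 15) = (r + √(-10 + r²))/(-15 + r))
(4 + d(7))/(W(2, 0)² - 50) = (4 + (7 + √(-10 + 7²))/(-15 + 7))/(2² - 50) = (4 + (7 + √(-10 + 49))/(-8))/(4 - 50) = (4 - (7 + √39)/8)/(-46) = -(4 + (-7/8 - √39/8))/46 = -(25/8 - √39/8)/46 = -25/368 + √39/368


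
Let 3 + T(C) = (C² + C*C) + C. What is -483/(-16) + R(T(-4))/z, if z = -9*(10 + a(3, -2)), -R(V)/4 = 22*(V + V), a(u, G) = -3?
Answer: 100829/1008 ≈ 100.03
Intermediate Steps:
T(C) = -3 + C + 2*C² (T(C) = -3 + ((C² + C*C) + C) = -3 + ((C² + C²) + C) = -3 + (2*C² + C) = -3 + (C + 2*C²) = -3 + C + 2*C²)
R(V) = -176*V (R(V) = -88*(V + V) = -88*2*V = -176*V)
z = -63 (z = -9*(10 - 3) = -9*7 = -63)
-483/(-16) + R(T(-4))/z = -483/(-16) - 176*(-3 - 4 + 2*(-4)²)/(-63) = -483*(-1/16) - 176*(-3 - 4 + 2*16)*(-1/63) = 483/16 - 176*(-3 - 4 + 32)*(-1/63) = 483/16 - 176*25*(-1/63) = 483/16 - 4400*(-1/63) = 483/16 + 4400/63 = 100829/1008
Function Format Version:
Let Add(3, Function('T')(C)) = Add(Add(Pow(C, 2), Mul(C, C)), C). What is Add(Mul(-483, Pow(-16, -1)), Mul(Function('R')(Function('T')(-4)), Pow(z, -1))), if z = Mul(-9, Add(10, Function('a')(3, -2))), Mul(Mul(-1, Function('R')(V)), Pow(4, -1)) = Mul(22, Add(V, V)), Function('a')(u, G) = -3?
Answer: Rational(100829, 1008) ≈ 100.03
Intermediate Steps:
Function('T')(C) = Add(-3, C, Mul(2, Pow(C, 2))) (Function('T')(C) = Add(-3, Add(Add(Pow(C, 2), Mul(C, C)), C)) = Add(-3, Add(Add(Pow(C, 2), Pow(C, 2)), C)) = Add(-3, Add(Mul(2, Pow(C, 2)), C)) = Add(-3, Add(C, Mul(2, Pow(C, 2)))) = Add(-3, C, Mul(2, Pow(C, 2))))
Function('R')(V) = Mul(-176, V) (Function('R')(V) = Mul(-4, Mul(22, Add(V, V))) = Mul(-4, Mul(22, Mul(2, V))) = Mul(-4, Mul(44, V)) = Mul(-176, V))
z = -63 (z = Mul(-9, Add(10, -3)) = Mul(-9, 7) = -63)
Add(Mul(-483, Pow(-16, -1)), Mul(Function('R')(Function('T')(-4)), Pow(z, -1))) = Add(Mul(-483, Pow(-16, -1)), Mul(Mul(-176, Add(-3, -4, Mul(2, Pow(-4, 2)))), Pow(-63, -1))) = Add(Mul(-483, Rational(-1, 16)), Mul(Mul(-176, Add(-3, -4, Mul(2, 16))), Rational(-1, 63))) = Add(Rational(483, 16), Mul(Mul(-176, Add(-3, -4, 32)), Rational(-1, 63))) = Add(Rational(483, 16), Mul(Mul(-176, 25), Rational(-1, 63))) = Add(Rational(483, 16), Mul(-4400, Rational(-1, 63))) = Add(Rational(483, 16), Rational(4400, 63)) = Rational(100829, 1008)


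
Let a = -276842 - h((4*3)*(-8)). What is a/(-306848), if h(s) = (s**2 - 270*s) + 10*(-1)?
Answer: 9749/9589 ≈ 1.0167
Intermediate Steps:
h(s) = -10 + s**2 - 270*s (h(s) = (s**2 - 270*s) - 10 = -10 + s**2 - 270*s)
a = -311968 (a = -276842 - (-10 + ((4*3)*(-8))**2 - 270*4*3*(-8)) = -276842 - (-10 + (12*(-8))**2 - 3240*(-8)) = -276842 - (-10 + (-96)**2 - 270*(-96)) = -276842 - (-10 + 9216 + 25920) = -276842 - 1*35126 = -276842 - 35126 = -311968)
a/(-306848) = -311968/(-306848) = -311968*(-1/306848) = 9749/9589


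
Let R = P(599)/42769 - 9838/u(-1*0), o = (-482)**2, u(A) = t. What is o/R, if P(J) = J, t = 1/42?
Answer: -9936265156/17671979125 ≈ -0.56226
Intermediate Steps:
t = 1/42 ≈ 0.023810
u(A) = 1/42
o = 232324
R = -17671979125/42769 (R = 599/42769 - 9838/1/42 = 599*(1/42769) - 9838*42 = 599/42769 - 413196 = -17671979125/42769 ≈ -4.1320e+5)
o/R = 232324/(-17671979125/42769) = 232324*(-42769/17671979125) = -9936265156/17671979125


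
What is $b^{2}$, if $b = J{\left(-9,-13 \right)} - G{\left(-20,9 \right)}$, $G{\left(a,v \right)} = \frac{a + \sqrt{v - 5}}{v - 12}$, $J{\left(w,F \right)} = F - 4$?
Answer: $529$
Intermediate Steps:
$J{\left(w,F \right)} = -4 + F$
$G{\left(a,v \right)} = \frac{a + \sqrt{-5 + v}}{-12 + v}$
$b = -23$ ($b = \left(-4 - 13\right) - \frac{-20 + \sqrt{-5 + 9}}{-12 + 9} = -17 - \frac{-20 + \sqrt{4}}{-3} = -17 - - \frac{-20 + 2}{3} = -17 - \left(- \frac{1}{3}\right) \left(-18\right) = -17 - 6 = -23$)
$b^{2} = \left(-23\right)^{2} = 529$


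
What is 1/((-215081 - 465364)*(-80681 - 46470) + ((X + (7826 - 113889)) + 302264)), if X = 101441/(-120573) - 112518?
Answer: 120573/10431897090446653 ≈ 1.1558e-11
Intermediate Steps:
X = -13566734255/120573 (X = 101441*(-1/120573) - 112518 = -101441/120573 - 112518 = -13566734255/120573 ≈ -1.1252e+5)
1/((-215081 - 465364)*(-80681 - 46470) + ((X + (7826 - 113889)) + 302264)) = 1/((-215081 - 465364)*(-80681 - 46470) + ((-13566734255/120573 + (7826 - 113889)) + 302264)) = 1/(-680445*(-127151) + ((-13566734255/120573 - 106063) + 302264)) = 1/(86519262195 + (-26355068354/120573 + 302264)) = 1/(86519262195 + 10089808918/120573) = 1/(10431897090446653/120573) = 120573/10431897090446653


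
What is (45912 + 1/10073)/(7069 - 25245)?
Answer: -462471577/183086848 ≈ -2.5260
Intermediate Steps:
(45912 + 1/10073)/(7069 - 25245) = (45912 + 1/10073)/(-18176) = (462471577/10073)*(-1/18176) = -462471577/183086848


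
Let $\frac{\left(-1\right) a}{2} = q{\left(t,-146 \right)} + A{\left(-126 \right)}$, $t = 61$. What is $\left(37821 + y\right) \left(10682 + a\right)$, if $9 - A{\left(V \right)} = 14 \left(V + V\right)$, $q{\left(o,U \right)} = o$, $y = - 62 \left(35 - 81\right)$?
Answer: $141786078$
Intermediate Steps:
$y = 2852$ ($y = \left(-62\right) \left(-46\right) = 2852$)
$A{\left(V \right)} = 9 - 28 V$ ($A{\left(V \right)} = 9 - 14 \left(V + V\right) = 9 - 14 \cdot 2 V = 9 - 28 V$)
$a = -7196$ ($a = - 2 \left(61 + \left(9 - -3528\right)\right) = - 2 \left(61 + \left(9 + 3528\right)\right) = - 2 \left(61 + 3537\right) = \left(-2\right) 3598 = -7196$)
$\left(37821 + y\right) \left(10682 + a\right) = \left(37821 + 2852\right) \left(10682 - 7196\right) = 40673 \cdot 3486 = 141786078$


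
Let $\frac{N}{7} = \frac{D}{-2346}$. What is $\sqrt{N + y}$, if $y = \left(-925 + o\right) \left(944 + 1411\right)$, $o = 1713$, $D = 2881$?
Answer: $\frac{\sqrt{10213418618058}}{2346} \approx 1362.3$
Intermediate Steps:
$N = - \frac{20167}{2346}$ ($N = 7 \frac{2881}{-2346} = 7 \cdot 2881 \left(- \frac{1}{2346}\right) = 7 \left(- \frac{2881}{2346}\right) = - \frac{20167}{2346} \approx -8.5963$)
$y = 1855740$ ($y = \left(-925 + 1713\right) \left(944 + 1411\right) = 788 \cdot 2355 = 1855740$)
$\sqrt{N + y} = \sqrt{- \frac{20167}{2346} + 1855740} = \sqrt{\frac{4353545873}{2346}} = \frac{\sqrt{10213418618058}}{2346}$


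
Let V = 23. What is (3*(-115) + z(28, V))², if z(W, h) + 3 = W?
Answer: 102400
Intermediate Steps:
z(W, h) = -3 + W
(3*(-115) + z(28, V))² = (3*(-115) + (-3 + 28))² = (-345 + 25)² = (-320)² = 102400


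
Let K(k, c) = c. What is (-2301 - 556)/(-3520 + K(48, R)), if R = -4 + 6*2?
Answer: 2857/3512 ≈ 0.81350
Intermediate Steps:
R = 8 (R = -4 + 12 = 8)
(-2301 - 556)/(-3520 + K(48, R)) = (-2301 - 556)/(-3520 + 8) = -2857/(-3512) = -2857*(-1/3512) = 2857/3512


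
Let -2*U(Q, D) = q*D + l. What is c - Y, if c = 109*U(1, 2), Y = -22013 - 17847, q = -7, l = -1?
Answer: 81355/2 ≈ 40678.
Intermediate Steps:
U(Q, D) = 1/2 + 7*D/2 (U(Q, D) = -(-7*D - 1)/2 = -(-1 - 7*D)/2 = 1/2 + 7*D/2)
Y = -39860
c = 1635/2 (c = 109*(1/2 + (7/2)*2) = 109*(1/2 + 7) = 109*(15/2) = 1635/2 ≈ 817.50)
c - Y = 1635/2 - 1*(-39860) = 1635/2 + 39860 = 81355/2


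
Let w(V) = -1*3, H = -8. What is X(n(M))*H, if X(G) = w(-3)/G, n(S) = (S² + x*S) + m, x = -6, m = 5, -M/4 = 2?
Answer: 8/39 ≈ 0.20513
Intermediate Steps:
M = -8 (M = -4*2 = -8)
n(S) = 5 + S² - 6*S (n(S) = (S² - 6*S) + 5 = 5 + S² - 6*S)
w(V) = -3
X(G) = -3/G
X(n(M))*H = -3/(5 + (-8)² - 6*(-8))*(-8) = -3/(5 + 64 + 48)*(-8) = -3/117*(-8) = -3*1/117*(-8) = -1/39*(-8) = 8/39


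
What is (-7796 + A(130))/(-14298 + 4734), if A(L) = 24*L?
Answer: 1169/2391 ≈ 0.48892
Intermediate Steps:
(-7796 + A(130))/(-14298 + 4734) = (-7796 + 24*130)/(-14298 + 4734) = (-7796 + 3120)/(-9564) = -4676*(-1/9564) = 1169/2391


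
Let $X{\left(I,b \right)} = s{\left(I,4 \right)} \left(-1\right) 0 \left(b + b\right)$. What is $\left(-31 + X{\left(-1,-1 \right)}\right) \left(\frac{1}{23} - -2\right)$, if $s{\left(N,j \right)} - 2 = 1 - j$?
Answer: $- \frac{1457}{23} \approx -63.348$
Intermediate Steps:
$s{\left(N,j \right)} = 3 - j$ ($s{\left(N,j \right)} = 2 - \left(-1 + j\right) = 3 - j$)
$X{\left(I,b \right)} = 0$ ($X{\left(I,b \right)} = \left(3 - 4\right) \left(-1\right) 0 \left(b + b\right) = \left(3 - 4\right) \left(-1\right) 0 \cdot 2 b = \left(-1\right) \left(-1\right) 0 = 1 \cdot 0 = 0$)
$\left(-31 + X{\left(-1,-1 \right)}\right) \left(\frac{1}{23} - -2\right) = \left(-31 + 0\right) \left(\frac{1}{23} - -2\right) = - 31 \left(\frac{1}{23} + 2\right) = \left(-31\right) \frac{47}{23} = - \frac{1457}{23}$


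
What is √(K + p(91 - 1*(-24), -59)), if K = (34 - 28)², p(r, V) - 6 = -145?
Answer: I*√103 ≈ 10.149*I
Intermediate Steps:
p(r, V) = -139 (p(r, V) = 6 - 145 = -139)
K = 36 (K = 6² = 36)
√(K + p(91 - 1*(-24), -59)) = √(36 - 139) = √(-103) = I*√103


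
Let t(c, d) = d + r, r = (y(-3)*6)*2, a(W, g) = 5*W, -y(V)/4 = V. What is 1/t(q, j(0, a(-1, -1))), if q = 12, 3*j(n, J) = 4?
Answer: 3/436 ≈ 0.0068807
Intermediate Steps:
y(V) = -4*V
j(n, J) = 4/3 (j(n, J) = (⅓)*4 = 4/3)
r = 144 (r = (-4*(-3)*6)*2 = (12*6)*2 = 72*2 = 144)
t(c, d) = 144 + d (t(c, d) = d + 144 = 144 + d)
1/t(q, j(0, a(-1, -1))) = 1/(144 + 4/3) = 1/(436/3) = 3/436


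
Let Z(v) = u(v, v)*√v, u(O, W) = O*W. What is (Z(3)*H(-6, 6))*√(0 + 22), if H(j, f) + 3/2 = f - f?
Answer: -27*√66/2 ≈ -109.67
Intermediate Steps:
H(j, f) = -3/2 (H(j, f) = -3/2 + (f - f) = -3/2 + 0 = -3/2)
Z(v) = v^(5/2) (Z(v) = (v*v)*√v = v²*√v = v^(5/2))
(Z(3)*H(-6, 6))*√(0 + 22) = (3^(5/2)*(-3/2))*√(0 + 22) = ((9*√3)*(-3/2))*√22 = (-27*√3/2)*√22 = -27*√66/2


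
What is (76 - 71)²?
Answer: 25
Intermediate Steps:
(76 - 71)² = 5² = 25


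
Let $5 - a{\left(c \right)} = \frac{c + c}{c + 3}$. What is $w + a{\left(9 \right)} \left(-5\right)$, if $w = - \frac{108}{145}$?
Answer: $- \frac{5291}{290} \approx -18.245$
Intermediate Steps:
$a{\left(c \right)} = 5 - \frac{2 c}{3 + c}$ ($a{\left(c \right)} = 5 - \frac{c + c}{c + 3} = 5 - \frac{2 c}{3 + c}$)
$w = - \frac{108}{145}$ ($w = \left(-108\right) \frac{1}{145} = - \frac{108}{145} \approx -0.74483$)
$w + a{\left(9 \right)} \left(-5\right) = - \frac{108}{145} + \frac{3 \left(5 + 9\right)}{3 + 9} \left(-5\right) = - \frac{108}{145} + 3 \cdot \frac{1}{12} \cdot 14 \left(-5\right) = - \frac{108}{145} + \frac{7}{2} \left(-5\right) = - \frac{108}{145} - \frac{35}{2} = - \frac{5291}{290}$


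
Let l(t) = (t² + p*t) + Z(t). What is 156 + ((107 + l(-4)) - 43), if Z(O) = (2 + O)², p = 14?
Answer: 184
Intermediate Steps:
l(t) = t² + (2 + t)² + 14*t (l(t) = (t² + 14*t) + (2 + t)² = t² + (2 + t)² + 14*t)
156 + ((107 + l(-4)) - 43) = 156 + ((107 + (4 + 2*(-4)² + 18*(-4))) - 43) = 156 + ((107 + (4 + 2*16 - 72)) - 43) = 156 + ((107 + (4 + 32 - 72)) - 43) = 156 + ((107 - 36) - 43) = 156 + (71 - 43) = 156 + 28 = 184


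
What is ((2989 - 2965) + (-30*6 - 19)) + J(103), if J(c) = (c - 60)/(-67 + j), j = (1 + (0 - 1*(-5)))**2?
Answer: -5468/31 ≈ -176.39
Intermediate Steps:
j = 36 (j = (1 + (0 + 5))**2 = (1 + 5)**2 = 6**2 = 36)
J(c) = 60/31 - c/31 (J(c) = (c - 60)/(-67 + 36) = (-60 + c)/(-31) = (-60 + c)*(-1/31) = 60/31 - c/31)
((2989 - 2965) + (-30*6 - 19)) + J(103) = ((2989 - 2965) + (-30*6 - 19)) + (60/31 - 1/31*103) = (24 + (-180 - 19)) + (60/31 - 103/31) = (24 - 199) - 43/31 = -175 - 43/31 = -5468/31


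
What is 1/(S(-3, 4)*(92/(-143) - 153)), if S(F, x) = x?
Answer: -143/87884 ≈ -0.0016271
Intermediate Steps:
1/(S(-3, 4)*(92/(-143) - 153)) = 1/(4*(92/(-143) - 153)) = 1/(4*(92*(-1/143) - 153)) = 1/(4*(-92/143 - 153)) = 1/(4*(-21971/143)) = 1/(-87884/143) = -143/87884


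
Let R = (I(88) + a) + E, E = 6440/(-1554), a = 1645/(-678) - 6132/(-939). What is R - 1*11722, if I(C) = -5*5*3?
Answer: -92629391087/7851918 ≈ -11797.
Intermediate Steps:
I(C) = -75 (I(C) = -25*3 = -75)
a = 870947/212214 (a = 1645*(-1/678) - 6132*(-1/939) = -1645/678 + 2044/313 = 870947/212214 ≈ 4.1041)
E = -460/111 (E = 6440*(-1/1554) = -460/111 ≈ -4.1441)
R = -589208291/7851918 (R = (-75 + 870947/212214) - 460/111 = -15045103/212214 - 460/111 = -589208291/7851918 ≈ -75.040)
R - 1*11722 = -589208291/7851918 - 1*11722 = -589208291/7851918 - 11722 = -92629391087/7851918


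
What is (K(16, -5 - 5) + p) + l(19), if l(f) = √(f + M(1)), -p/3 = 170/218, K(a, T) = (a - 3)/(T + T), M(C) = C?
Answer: -6517/2180 + 2*√5 ≈ 1.4827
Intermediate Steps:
K(a, T) = (-3 + a)/(2*T) (K(a, T) = (-3 + a)/((2*T)) = (-3 + a)*(1/(2*T)) = (-3 + a)/(2*T))
p = -255/109 (p = -510/218 = -3*85/109 = -255/109 ≈ -2.3395)
l(f) = √(1 + f) (l(f) = √(f + 1) = √(1 + f))
(K(16, -5 - 5) + p) + l(19) = ((-3 + 16)/(2*(-5 - 5)) - 255/109) + √(1 + 19) = ((½)*13/(-10) - 255/109) + √20 = ((½)*(-⅒)*13 - 255/109) + 2*√5 = (-13/20 - 255/109) + 2*√5 = -6517/2180 + 2*√5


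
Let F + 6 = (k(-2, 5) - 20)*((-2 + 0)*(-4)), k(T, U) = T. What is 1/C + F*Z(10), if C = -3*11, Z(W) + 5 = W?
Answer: -30031/33 ≈ -910.03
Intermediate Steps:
Z(W) = -5 + W
C = -33
F = -182 (F = -6 + (-2 - 20)*((-2 + 0)*(-4)) = -6 - (-44)*(-4) = -6 - 22*8 = -6 - 176 = -182)
1/C + F*Z(10) = 1/(-33) - 182*(-5 + 10) = -1/33 - 182*5 = -1/33 - 910 = -30031/33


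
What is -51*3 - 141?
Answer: -294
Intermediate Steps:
-51*3 - 141 = -153 - 141 = -294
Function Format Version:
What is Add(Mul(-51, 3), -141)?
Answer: -294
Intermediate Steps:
Add(Mul(-51, 3), -141) = Add(-153, -141) = -294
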